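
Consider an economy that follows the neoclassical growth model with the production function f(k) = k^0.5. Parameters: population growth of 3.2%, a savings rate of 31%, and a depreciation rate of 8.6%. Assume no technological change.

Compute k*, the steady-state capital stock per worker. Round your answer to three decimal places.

Steady state requires s·f(k) = (n + δ)·k, i.e. s·k^α = (n + δ)·k.
Rearranging, k^(1−α) = s / (n + δ).
k^0.5 = 0.31 / (0.032 + 0.086) = 0.31 / 0.118 = 2.6271
k* = 2.6271^(1/0.5) ≈ 6.9017

k* ≈ 6.902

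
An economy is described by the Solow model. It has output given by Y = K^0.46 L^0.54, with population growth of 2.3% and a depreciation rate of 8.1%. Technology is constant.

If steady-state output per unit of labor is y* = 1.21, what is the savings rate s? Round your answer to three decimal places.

At the steady state, Δk = 0, so s·k^α = (n + δ)·k.
Since y* = [s/(n + δ)]^(α/(1−α)), we have s/(n + δ) = (y*)^((1−α)/α) = 1.21^1.1739 = 1.2508.
Therefore s = 1.2508 × (n + δ) = 1.2508 × 0.104 = 0.1301.

s ≈ 0.130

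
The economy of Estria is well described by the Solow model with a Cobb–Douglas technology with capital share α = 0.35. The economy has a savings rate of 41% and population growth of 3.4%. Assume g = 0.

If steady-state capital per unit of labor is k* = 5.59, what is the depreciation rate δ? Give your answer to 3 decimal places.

δ ≈ 0.100

At the steady state, Δk = 0, so s·k^α = (n + δ)·k.
So s / (n + δ) = (k*)^(1−α) = 5.59^0.65 = 3.0607.
Therefore n + δ = s / 3.0607 = 0.41 / 3.0607 = 0.1340, so δ = 0.1340 − 0.034 = 0.1000.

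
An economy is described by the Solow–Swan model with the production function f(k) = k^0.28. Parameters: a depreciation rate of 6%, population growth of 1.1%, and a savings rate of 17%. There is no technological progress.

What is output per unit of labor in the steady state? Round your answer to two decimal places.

Steady state requires s·f(k) = (n + δ)·k, i.e. s·k^α = (n + δ)·k.
Rearranging, k^(1−α) = s / (n + δ).
k^0.72 = 0.17 / (0.011 + 0.060) = 0.17 / 0.071 = 2.3944
k* = 2.3944^(1/0.72) ≈ 3.3625
y* = (k*)^α = 3.3625^0.28 ≈ 1.4043

y* ≈ 1.40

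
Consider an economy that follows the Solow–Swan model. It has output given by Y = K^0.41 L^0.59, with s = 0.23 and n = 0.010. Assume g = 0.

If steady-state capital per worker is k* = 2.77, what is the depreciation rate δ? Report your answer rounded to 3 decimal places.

δ ≈ 0.116

At the steady state, Δk = 0, so s·k^α = (n + δ)·k.
So s / (n + δ) = (k*)^(1−α) = 2.77^0.59 = 1.8242.
Therefore n + δ = s / 1.8242 = 0.23 / 1.8242 = 0.1261, so δ = 0.1261 − 0.010 = 0.1161.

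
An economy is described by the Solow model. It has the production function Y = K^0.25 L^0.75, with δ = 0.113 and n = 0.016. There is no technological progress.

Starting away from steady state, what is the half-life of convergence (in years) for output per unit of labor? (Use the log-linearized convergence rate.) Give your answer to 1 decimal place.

Near the steady state the convergence rate is λ = (1 − α)(n + δ).
λ = (1 − 0.25) × 0.129 = 0.75 × 0.129 = 0.09675
Half-life = ln 2 / λ = 0.6931 / 0.09675 ≈ 7.16 years

t_½ ≈ 7.2 years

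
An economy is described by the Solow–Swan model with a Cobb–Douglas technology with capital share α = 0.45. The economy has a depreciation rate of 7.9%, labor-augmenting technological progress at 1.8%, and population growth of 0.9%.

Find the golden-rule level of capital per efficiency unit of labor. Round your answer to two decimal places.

The golden rule sets f'(k) = n + g + δ, i.e. α·k^(α−1) = n + g + δ.
So k^(1−α) = α / (n + g + δ) = 0.45 / 0.106 = 4.2453.
k_gold = 4.2453^(1/0.55) ≈ 13.8564

k_gold ≈ 13.86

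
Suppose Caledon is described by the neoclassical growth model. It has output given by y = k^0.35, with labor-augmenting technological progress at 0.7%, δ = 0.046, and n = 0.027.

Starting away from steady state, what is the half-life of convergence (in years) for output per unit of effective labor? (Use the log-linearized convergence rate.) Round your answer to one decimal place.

half-life ≈ 13.3 years

Near the steady state the convergence rate is λ = (1 − α)(n + g + δ).
λ = (1 − 0.35) × 0.080 = 0.65 × 0.080 = 0.0520
Half-life = ln 2 / λ = 0.6931 / 0.0520 ≈ 13.33 years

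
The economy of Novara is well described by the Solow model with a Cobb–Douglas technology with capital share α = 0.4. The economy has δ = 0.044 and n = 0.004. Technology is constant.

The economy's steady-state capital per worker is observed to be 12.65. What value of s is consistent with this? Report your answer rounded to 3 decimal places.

At the steady state, Δk = 0, so s·k^α = (n + δ)·k.
So s / (n + δ) = (k*)^(1−α) = 12.65^0.6 = 4.5841.
Therefore s = 4.5841 × (n + δ) = 4.5841 × 0.048 = 0.2200.

s ≈ 0.220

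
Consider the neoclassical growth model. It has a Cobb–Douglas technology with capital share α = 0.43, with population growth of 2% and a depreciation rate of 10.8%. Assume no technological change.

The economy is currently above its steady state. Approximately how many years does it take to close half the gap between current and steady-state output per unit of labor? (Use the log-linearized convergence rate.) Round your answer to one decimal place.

Near the steady state the convergence rate is λ = (1 − α)(n + δ).
λ = (1 − 0.43) × 0.128 = 0.57 × 0.128 = 0.07296
Half-life = ln 2 / λ = 0.6931 / 0.07296 ≈ 9.50 years

t_½ ≈ 9.5 years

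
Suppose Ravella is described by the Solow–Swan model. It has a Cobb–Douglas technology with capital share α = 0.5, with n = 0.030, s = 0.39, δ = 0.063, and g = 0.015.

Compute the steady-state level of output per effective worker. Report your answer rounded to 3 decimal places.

Steady state requires s·f(k) = (n + g + δ)·k, i.e. s·k^α = (n + g + δ)·k.
Dividing both sides by k: k^(1−α) = s / (n + g + δ).
k^0.5 = 0.39 / (0.030 + 0.015 + 0.063) = 0.39 / 0.108 = 3.6111
k* = 3.6111^(1/0.5) ≈ 13.0400
y* = (k*)^α = 13.0400^0.5 ≈ 3.6111

y* = 3.611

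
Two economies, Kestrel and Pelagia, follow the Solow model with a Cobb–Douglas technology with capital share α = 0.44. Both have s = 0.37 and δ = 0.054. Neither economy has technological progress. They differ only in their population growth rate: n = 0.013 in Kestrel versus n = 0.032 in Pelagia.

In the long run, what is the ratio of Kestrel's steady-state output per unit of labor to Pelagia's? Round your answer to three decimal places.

ratio ≈ 1.217

Steady-state y* = [s/(n + δ)]^(α/(1−α)), so the ratio is [ (s_K/(n + δ)_K) / (s_P/(n + δ)_P) ]^0.7857.
s_K/(n + δ)_K = 0.37/0.067 = 5.5224; s_P/(n + δ)_P = 0.37/0.086 = 4.3023.
Ratio = (5.5224/4.3023)^0.7857 = 1.2836^0.7857 ≈ 1.2167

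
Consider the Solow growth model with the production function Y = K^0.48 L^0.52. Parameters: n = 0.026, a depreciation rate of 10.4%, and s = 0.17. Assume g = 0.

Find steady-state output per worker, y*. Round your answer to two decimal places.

y* = 1.28

In steady state, investment equals break-even investment: s·k^α = (n + δ)·k.
Rearranging, k^(1−α) = s / (n + δ).
k^0.52 = 0.17 / (0.026 + 0.104) = 0.17 / 0.130 = 1.3077
k* = 1.3077^(1/0.52) ≈ 1.6752
y* = (k*)^α = 1.6752^0.48 ≈ 1.2810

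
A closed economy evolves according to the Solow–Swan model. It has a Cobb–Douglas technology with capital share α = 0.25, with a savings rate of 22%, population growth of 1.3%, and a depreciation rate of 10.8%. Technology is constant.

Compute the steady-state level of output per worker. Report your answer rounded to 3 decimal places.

y* ≈ 1.221

Steady state requires s·f(k) = (n + δ)·k, i.e. s·k^α = (n + δ)·k.
Dividing both sides by k: k^(1−α) = s / (n + δ).
k^0.75 = 0.22 / (0.013 + 0.108) = 0.22 / 0.121 = 1.8182
k* = 1.8182^(1/0.75) ≈ 2.2192
y* = (k*)^α = 2.2192^0.25 ≈ 1.2205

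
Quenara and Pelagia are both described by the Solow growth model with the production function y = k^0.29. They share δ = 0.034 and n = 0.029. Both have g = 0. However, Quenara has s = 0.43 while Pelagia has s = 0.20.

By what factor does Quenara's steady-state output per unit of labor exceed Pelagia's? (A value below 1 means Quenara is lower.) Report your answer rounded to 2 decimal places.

ratio ≈ 1.37

Steady-state y* = [s/(n + δ)]^(α/(1−α)), so the ratio is [ (s_Q/(n + δ)_Q) / (s_P/(n + δ)_P) ]^0.4085.
s_Q/(n + δ)_Q = 0.43/0.063 = 6.8254; s_P/(n + δ)_P = 0.20/0.063 = 3.1746.
Ratio = (6.8254/3.1746)^0.4085 = 2.1500^0.4085 ≈ 1.3671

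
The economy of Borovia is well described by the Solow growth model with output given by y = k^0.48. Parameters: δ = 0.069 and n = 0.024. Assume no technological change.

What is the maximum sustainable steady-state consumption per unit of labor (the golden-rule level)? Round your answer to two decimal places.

At the golden rule, f'(k) = n + δ, so α·k^(α−1) = n + δ and k_gold = (α/(n + δ))^(1/(1−α)).
k_gold = (0.48/0.093)^(1/0.52) = 5.1613^1.9231 ≈ 23.4805
c_gold = f(k_gold) − (n + δ)·k_gold = 4.5492 − 0.093×23.4805 ≈ 2.3655

c_gold ≈ 2.37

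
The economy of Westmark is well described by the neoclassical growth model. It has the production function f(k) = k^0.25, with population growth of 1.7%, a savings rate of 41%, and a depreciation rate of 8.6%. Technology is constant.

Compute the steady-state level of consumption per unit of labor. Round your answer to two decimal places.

c* = 0.94

At the steady state, Δk = 0, so s·k^α = (n + δ)·k.
Rearranging, k^(1−α) = s / (n + δ).
k^0.75 = 0.41 / (0.017 + 0.086) = 0.41 / 0.103 = 3.9806
k* = 3.9806^(1/0.75) ≈ 6.3086
y* = (k*)^α = 6.3086^0.25 ≈ 1.5848
c* = (1 − s)·y* = (1 − 0.41) × 1.5848 ≈ 0.9350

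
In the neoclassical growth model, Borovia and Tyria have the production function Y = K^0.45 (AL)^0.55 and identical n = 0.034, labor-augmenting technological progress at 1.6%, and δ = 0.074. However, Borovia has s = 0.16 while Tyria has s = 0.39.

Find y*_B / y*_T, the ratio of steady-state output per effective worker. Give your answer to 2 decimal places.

Steady-state y* = [s/(n + g + δ)]^(α/(1−α)), so the ratio is [ (s_B/(n + g + δ)_B) / (s_T/(n + g + δ)_T) ]^0.8182.
s_B/(n + g + δ)_B = 0.16/0.124 = 1.2903; s_T/(n + g + δ)_T = 0.39/0.124 = 3.1452.
Ratio = (1.2903/3.1452)^0.8182 = 0.4102^0.8182 ≈ 0.4823

ratio ≈ 0.48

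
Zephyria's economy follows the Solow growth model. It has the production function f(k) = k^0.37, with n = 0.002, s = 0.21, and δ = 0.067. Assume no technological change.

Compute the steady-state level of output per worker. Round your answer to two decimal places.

In steady state, investment equals break-even investment: s·k^α = (n + δ)·k.
Dividing both sides by k: k^(1−α) = s / (n + δ).
k^0.63 = 0.21 / (0.002 + 0.067) = 0.21 / 0.069 = 3.0435
k* = 3.0435^(1/0.63) ≈ 5.8514
y* = (k*)^α = 5.8514^0.37 ≈ 1.9226

y* = 1.92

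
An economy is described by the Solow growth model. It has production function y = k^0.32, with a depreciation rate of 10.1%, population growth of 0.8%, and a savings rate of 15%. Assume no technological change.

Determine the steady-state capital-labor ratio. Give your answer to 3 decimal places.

k* ≈ 1.599

Steady state requires s·f(k) = (n + δ)·k, i.e. s·k^α = (n + δ)·k.
Dividing both sides by k: k^(1−α) = s / (n + δ).
k^0.68 = 0.15 / (0.008 + 0.101) = 0.15 / 0.109 = 1.3761
k* = 1.3761^(1/0.68) ≈ 1.5992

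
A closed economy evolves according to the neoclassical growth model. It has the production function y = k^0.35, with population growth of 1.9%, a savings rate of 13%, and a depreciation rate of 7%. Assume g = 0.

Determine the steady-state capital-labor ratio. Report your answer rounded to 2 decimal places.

k* ≈ 1.79

In steady state, investment equals break-even investment: s·k^α = (n + δ)·k.
Rearranging, k^(1−α) = s / (n + δ).
k^0.65 = 0.13 / (0.019 + 0.070) = 0.13 / 0.089 = 1.4607
k* = 1.4607^(1/0.65) ≈ 1.7913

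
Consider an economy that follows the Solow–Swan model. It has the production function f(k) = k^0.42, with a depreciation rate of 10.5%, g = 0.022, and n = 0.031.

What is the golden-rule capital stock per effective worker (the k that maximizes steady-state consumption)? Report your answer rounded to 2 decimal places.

k_gold ≈ 5.40

The golden rule sets f'(k) = n + g + δ, i.e. α·k^(α−1) = n + g + δ.
So k^(1−α) = α / (n + g + δ) = 0.42 / 0.158 = 2.6582.
k_gold = 2.6582^(1/0.58) ≈ 5.3957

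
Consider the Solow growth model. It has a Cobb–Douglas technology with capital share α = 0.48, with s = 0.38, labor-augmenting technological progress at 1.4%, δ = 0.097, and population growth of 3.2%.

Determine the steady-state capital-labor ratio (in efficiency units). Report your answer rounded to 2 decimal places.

k* ≈ 6.55

Steady state requires s·f(k) = (n + g + δ)·k, i.e. s·k^α = (n + g + δ)·k.
Rearranging, k^(1−α) = s / (n + g + δ).
k^0.52 = 0.38 / (0.032 + 0.014 + 0.097) = 0.38 / 0.143 = 2.6573
k* = 2.6573^(1/0.52) ≈ 6.5499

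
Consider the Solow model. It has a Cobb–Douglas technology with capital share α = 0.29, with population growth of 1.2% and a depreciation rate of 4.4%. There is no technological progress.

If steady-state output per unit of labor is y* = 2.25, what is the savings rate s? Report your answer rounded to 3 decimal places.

s ≈ 0.408

At the steady state, Δk = 0, so s·k^α = (n + δ)·k.
Since y* = [s/(n + δ)]^(α/(1−α)), we have s/(n + δ) = (y*)^((1−α)/α) = 2.25^2.4483 = 7.2820.
Therefore s = 7.2820 × (n + δ) = 7.2820 × 0.056 = 0.4078.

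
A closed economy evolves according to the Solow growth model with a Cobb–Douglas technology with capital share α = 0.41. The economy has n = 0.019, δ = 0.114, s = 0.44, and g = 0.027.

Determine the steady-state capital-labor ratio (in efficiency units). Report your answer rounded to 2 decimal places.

At the steady state, Δk = 0, so s·k^α = (n + g + δ)·k.
Rearranging, k^(1−α) = s / (n + g + δ).
k^0.59 = 0.44 / (0.019 + 0.027 + 0.114) = 0.44 / 0.160 = 2.7500
k* = 2.7500^(1/0.59) ≈ 5.5543

k* = 5.55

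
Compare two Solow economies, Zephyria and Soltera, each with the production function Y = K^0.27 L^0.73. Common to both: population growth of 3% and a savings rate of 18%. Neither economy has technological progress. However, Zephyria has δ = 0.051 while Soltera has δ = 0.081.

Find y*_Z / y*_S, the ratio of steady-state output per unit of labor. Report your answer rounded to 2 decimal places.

y*_Z / y*_S ≈ 1.12

Steady-state y* = [s/(n + δ)]^(α/(1−α)), so the ratio is [ (s_Z/(n + δ)_Z) / (s_S/(n + δ)_S) ]^0.3699.
s_Z/(n + δ)_Z = 0.18/0.081 = 2.2222; s_S/(n + δ)_S = 0.18/0.111 = 1.6216.
Ratio = (2.2222/1.6216)^0.3699 = 1.3704^0.3699 ≈ 1.1236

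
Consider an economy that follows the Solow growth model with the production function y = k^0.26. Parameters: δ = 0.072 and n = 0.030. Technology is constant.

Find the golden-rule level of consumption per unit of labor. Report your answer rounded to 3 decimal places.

c_gold ≈ 1.028

At the golden rule, f'(k) = n + δ, so α·k^(α−1) = n + δ and k_gold = (α/(n + δ))^(1/(1−α)).
k_gold = (0.26/0.102)^(1/0.74) = 2.5490^1.3514 ≈ 3.5413
c_gold = f(k_gold) − (n + δ)·k_gold = 1.3893 − 0.102×3.5413 ≈ 1.0281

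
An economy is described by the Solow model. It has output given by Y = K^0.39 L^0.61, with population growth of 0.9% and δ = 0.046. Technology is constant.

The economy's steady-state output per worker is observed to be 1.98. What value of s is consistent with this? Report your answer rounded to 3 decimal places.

s ≈ 0.160

Steady state requires s·f(k) = (n + δ)·k, i.e. s·k^α = (n + δ)·k.
Since y* = [s/(n + δ)]^(α/(1−α)), we have s/(n + δ) = (y*)^((1−α)/α) = 1.98^1.5641 = 2.9108.
Therefore s = 2.9108 × (n + δ) = 2.9108 × 0.055 = 0.1601.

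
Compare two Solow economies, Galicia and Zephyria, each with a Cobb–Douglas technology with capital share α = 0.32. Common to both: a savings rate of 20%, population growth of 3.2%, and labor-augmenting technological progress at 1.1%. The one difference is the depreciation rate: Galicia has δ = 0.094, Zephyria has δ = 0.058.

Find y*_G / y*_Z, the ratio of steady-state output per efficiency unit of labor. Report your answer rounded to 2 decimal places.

y*_G / y*_Z ≈ 0.87

Steady-state y* = [s/(n + g + δ)]^(α/(1−α)), so the ratio is [ (s_G/(n + g + δ)_G) / (s_Z/(n + g + δ)_Z) ]^0.4706.
s_G/(n + g + δ)_G = 0.20/0.137 = 1.4599; s_Z/(n + g + δ)_Z = 0.20/0.101 = 1.9802.
Ratio = (1.4599/1.9802)^0.4706 = 0.7372^0.4706 ≈ 0.8663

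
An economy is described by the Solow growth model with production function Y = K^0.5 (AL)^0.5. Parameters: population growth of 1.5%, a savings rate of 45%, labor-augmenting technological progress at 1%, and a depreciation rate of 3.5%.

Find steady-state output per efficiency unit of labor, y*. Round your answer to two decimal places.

In steady state, investment equals break-even investment: s·k^α = (n + g + δ)·k.
Rearranging, k^(1−α) = s / (n + g + δ).
k^0.5 = 0.45 / (0.015 + 0.010 + 0.035) = 0.45 / 0.060 = 7.5000
k* = 7.5000^(1/0.5) ≈ 56.2500
y* = (k*)^α = 56.2500^0.5 ≈ 7.5000

y* = 7.50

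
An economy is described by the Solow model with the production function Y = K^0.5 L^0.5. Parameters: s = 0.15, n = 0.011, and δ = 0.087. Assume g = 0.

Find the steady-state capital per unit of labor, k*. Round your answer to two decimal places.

At the steady state, Δk = 0, so s·k^α = (n + δ)·k.
Rearranging, k^(1−α) = s / (n + δ).
k^0.5 = 0.15 / (0.011 + 0.087) = 0.15 / 0.098 = 1.5306
k* = 1.5306^(1/0.5) ≈ 2.3427

k* ≈ 2.34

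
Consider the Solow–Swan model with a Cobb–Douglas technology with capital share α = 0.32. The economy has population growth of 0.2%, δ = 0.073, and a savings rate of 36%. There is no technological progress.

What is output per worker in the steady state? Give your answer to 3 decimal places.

y* = 2.092

In steady state, investment equals break-even investment: s·k^α = (n + δ)·k.
Rearranging, k^(1−α) = s / (n + δ).
k^0.68 = 0.36 / (0.002 + 0.073) = 0.36 / 0.075 = 4.8000
k* = 4.8000^(1/0.68) ≈ 10.0421
y* = (k*)^α = 10.0421^0.32 ≈ 2.0921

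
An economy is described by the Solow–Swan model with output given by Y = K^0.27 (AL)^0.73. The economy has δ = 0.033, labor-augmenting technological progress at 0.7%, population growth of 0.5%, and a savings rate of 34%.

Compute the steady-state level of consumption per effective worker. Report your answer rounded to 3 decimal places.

In steady state, investment equals break-even investment: s·k^α = (n + g + δ)·k.
Rearranging, k^(1−α) = s / (n + g + δ).
k^0.73 = 0.34 / (0.005 + 0.007 + 0.033) = 0.34 / 0.045 = 7.5556
k* = 7.5556^(1/0.73) ≈ 15.9628
y* = (k*)^α = 15.9628^0.27 ≈ 2.1127
c* = (1 − s)·y* = (1 − 0.34) × 2.1127 ≈ 1.3944

c* = 1.394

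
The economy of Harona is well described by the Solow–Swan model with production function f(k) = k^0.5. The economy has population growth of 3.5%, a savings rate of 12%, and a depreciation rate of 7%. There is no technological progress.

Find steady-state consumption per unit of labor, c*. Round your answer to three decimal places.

c* ≈ 1.006

In steady state, investment equals break-even investment: s·k^α = (n + δ)·k.
Rearranging, k^(1−α) = s / (n + δ).
k^0.5 = 0.12 / (0.035 + 0.070) = 0.12 / 0.105 = 1.1429
k* = 1.1429^(1/0.5) ≈ 1.3062
y* = (k*)^α = 1.3062^0.5 ≈ 1.1429
c* = (1 − s)·y* = (1 − 0.12) × 1.1429 ≈ 1.0058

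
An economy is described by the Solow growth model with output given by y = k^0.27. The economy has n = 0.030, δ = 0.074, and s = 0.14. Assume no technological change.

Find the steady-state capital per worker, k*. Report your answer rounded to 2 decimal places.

At the steady state, Δk = 0, so s·k^α = (n + δ)·k.
Dividing both sides by k: k^(1−α) = s / (n + δ).
k^0.73 = 0.14 / (0.030 + 0.074) = 0.14 / 0.104 = 1.3462
k* = 1.3462^(1/0.73) ≈ 1.5027

k* ≈ 1.50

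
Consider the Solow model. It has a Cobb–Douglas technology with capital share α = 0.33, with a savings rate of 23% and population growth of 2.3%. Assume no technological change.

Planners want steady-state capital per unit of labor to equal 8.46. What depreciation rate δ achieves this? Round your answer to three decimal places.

At the steady state, Δk = 0, so s·k^α = (n + δ)·k.
So s / (n + δ) = (k*)^(1−α) = 8.46^0.67 = 4.1816.
Therefore n + δ = s / 4.1816 = 0.23 / 4.1816 = 0.0550, so δ = 0.0550 − 0.023 = 0.0320.

δ ≈ 0.032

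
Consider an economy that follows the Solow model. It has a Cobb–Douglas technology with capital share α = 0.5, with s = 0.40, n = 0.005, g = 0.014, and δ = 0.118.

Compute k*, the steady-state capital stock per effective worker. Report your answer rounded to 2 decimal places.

k* ≈ 8.52

At the steady state, Δk = 0, so s·k^α = (n + g + δ)·k.
Rearranging, k^(1−α) = s / (n + g + δ).
k^0.5 = 0.40 / (0.005 + 0.014 + 0.118) = 0.40 / 0.137 = 2.9197
k* = 2.9197^(1/0.5) ≈ 8.5246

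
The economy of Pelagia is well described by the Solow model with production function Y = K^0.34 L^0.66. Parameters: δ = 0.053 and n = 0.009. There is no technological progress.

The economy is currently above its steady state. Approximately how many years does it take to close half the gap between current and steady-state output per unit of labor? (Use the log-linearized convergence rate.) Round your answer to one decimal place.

Near the steady state the convergence rate is λ = (1 − α)(n + δ).
λ = (1 − 0.34) × 0.062 = 0.66 × 0.062 = 0.04092
Half-life = ln 2 / λ = 0.6931 / 0.04092 ≈ 16.94 years

half-life ≈ 16.9 years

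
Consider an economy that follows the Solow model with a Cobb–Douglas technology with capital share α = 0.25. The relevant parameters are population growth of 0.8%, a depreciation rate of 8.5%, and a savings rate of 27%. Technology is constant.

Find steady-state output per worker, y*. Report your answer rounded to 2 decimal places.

y* ≈ 1.43

At the steady state, Δk = 0, so s·k^α = (n + δ)·k.
Rearranging, k^(1−α) = s / (n + δ).
k^0.75 = 0.27 / (0.008 + 0.085) = 0.27 / 0.093 = 2.9032
k* = 2.9032^(1/0.75) ≈ 4.1416
y* = (k*)^α = 4.1416^0.25 ≈ 1.4266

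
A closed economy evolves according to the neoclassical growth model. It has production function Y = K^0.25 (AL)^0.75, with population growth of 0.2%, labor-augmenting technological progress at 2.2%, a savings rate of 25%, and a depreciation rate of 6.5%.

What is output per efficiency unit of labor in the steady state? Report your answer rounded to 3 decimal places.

In steady state, investment equals break-even investment: s·k^α = (n + g + δ)·k.
Rearranging, k^(1−α) = s / (n + g + δ).
k^0.75 = 0.25 / (0.002 + 0.022 + 0.065) = 0.25 / 0.089 = 2.8090
k* = 2.8090^(1/0.75) ≈ 3.9634
y* = (k*)^α = 3.9634^0.25 ≈ 1.4110

y* = 1.411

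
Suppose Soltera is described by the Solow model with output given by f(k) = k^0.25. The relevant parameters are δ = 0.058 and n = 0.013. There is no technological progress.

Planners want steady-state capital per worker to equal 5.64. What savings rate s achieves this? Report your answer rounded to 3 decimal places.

s ≈ 0.260

At the steady state, Δk = 0, so s·k^α = (n + δ)·k.
So s / (n + δ) = (k*)^(1−α) = 5.64^0.75 = 3.6598.
Therefore s = 3.6598 × (n + δ) = 3.6598 × 0.071 = 0.2598.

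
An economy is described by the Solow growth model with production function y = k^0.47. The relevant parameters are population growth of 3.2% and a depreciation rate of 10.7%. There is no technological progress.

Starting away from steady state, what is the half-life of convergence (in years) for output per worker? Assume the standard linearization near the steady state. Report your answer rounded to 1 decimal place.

half-life ≈ 9.4 years

Near the steady state the convergence rate is λ = (1 − α)(n + δ).
λ = (1 − 0.47) × 0.139 = 0.53 × 0.139 = 0.07367
Half-life = ln 2 / λ = 0.6931 / 0.07367 ≈ 9.41 years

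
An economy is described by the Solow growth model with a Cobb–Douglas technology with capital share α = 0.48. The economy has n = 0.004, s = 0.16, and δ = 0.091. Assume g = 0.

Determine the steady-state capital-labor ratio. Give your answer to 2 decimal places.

At the steady state, Δk = 0, so s·k^α = (n + δ)·k.
Rearranging, k^(1−α) = s / (n + δ).
k^0.52 = 0.16 / (0.004 + 0.091) = 0.16 / 0.095 = 1.6842
k* = 1.6842^(1/0.52) ≈ 2.7250

k* = 2.73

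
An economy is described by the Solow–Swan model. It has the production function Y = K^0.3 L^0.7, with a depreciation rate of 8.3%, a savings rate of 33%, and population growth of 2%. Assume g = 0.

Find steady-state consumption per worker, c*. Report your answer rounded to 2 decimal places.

In steady state, investment equals break-even investment: s·k^α = (n + δ)·k.
Dividing both sides by k: k^(1−α) = s / (n + δ).
k^0.7 = 0.33 / (0.020 + 0.083) = 0.33 / 0.103 = 3.2039
k* = 3.2039^(1/0.7) ≈ 5.2771
y* = (k*)^α = 5.2771^0.3 ≈ 1.6471
c* = (1 − s)·y* = (1 − 0.33) × 1.6471 ≈ 1.1036

c* = 1.10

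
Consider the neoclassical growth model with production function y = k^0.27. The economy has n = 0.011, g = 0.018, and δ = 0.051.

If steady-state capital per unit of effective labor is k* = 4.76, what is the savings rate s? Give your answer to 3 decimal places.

s ≈ 0.250

In steady state, investment equals break-even investment: s·k^α = (n + g + δ)·k.
So s / (n + g + δ) = (k*)^(1−α) = 4.76^0.73 = 3.1236.
Therefore s = 3.1236 × (n + g + δ) = 3.1236 × 0.080 = 0.2499.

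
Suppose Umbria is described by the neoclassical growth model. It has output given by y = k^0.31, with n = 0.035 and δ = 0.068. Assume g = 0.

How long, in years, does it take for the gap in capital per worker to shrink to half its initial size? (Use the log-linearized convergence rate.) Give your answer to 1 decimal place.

Near the steady state the convergence rate is λ = (1 − α)(n + δ).
λ = (1 − 0.31) × 0.103 = 0.69 × 0.103 = 0.07107
Half-life = ln 2 / λ = 0.6931 / 0.07107 ≈ 9.75 years

half-life ≈ 9.8 years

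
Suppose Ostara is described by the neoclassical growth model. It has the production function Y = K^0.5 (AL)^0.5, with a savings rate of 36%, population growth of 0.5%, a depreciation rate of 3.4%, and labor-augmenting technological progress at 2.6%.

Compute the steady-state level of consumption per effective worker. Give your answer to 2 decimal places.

c* = 3.54

Steady state requires s·f(k) = (n + g + δ)·k, i.e. s·k^α = (n + g + δ)·k.
Dividing both sides by k: k^(1−α) = s / (n + g + δ).
k^0.5 = 0.36 / (0.005 + 0.026 + 0.034) = 0.36 / 0.065 = 5.5385
k* = 5.5385^(1/0.5) ≈ 30.6750
y* = (k*)^α = 30.6750^0.5 ≈ 5.5385
c* = (1 − s)·y* = (1 − 0.36) × 5.5385 ≈ 3.5446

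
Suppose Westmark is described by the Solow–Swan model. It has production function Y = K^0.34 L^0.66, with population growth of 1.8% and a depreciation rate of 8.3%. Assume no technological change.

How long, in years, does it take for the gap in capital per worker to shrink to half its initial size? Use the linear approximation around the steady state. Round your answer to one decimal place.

t_½ ≈ 10.4 years

Near the steady state the convergence rate is λ = (1 − α)(n + δ).
λ = (1 − 0.34) × 0.101 = 0.66 × 0.101 = 0.06666
Half-life = ln 2 / λ = 0.6931 / 0.06666 ≈ 10.40 years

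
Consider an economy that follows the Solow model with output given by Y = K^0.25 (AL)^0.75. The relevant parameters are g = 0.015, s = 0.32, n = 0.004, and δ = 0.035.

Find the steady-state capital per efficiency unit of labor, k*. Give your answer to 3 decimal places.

In steady state, investment equals break-even investment: s·k^α = (n + g + δ)·k.
Rearranging, k^(1−α) = s / (n + g + δ).
k^0.75 = 0.32 / (0.004 + 0.015 + 0.035) = 0.32 / 0.054 = 5.9259
k* = 5.9259^(1/0.75) ≈ 10.7236

k* ≈ 10.724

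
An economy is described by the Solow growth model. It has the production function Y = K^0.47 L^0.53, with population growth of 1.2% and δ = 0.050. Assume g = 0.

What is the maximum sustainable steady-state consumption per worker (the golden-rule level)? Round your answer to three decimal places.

At the golden rule, f'(k) = n + δ, so α·k^(α−1) = n + δ and k_gold = (α/(n + δ))^(1/(1−α)).
k_gold = (0.47/0.062)^(1/0.53) = 7.5806^1.8868 ≈ 45.6904
c_gold = f(k_gold) − (n + δ)·k_gold = 6.0272 − 0.062×45.6904 ≈ 3.1944

c_gold ≈ 3.194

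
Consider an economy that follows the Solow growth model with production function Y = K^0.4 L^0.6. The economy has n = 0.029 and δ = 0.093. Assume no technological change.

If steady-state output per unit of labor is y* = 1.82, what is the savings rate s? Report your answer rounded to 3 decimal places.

In steady state, investment equals break-even investment: s·k^α = (n + δ)·k.
Since y* = [s/(n + δ)]^(α/(1−α)), we have s/(n + δ) = (y*)^((1−α)/α) = 1.82^1.5 = 2.4553.
Therefore s = 2.4553 × (n + δ) = 2.4553 × 0.122 = 0.2995.

s ≈ 0.300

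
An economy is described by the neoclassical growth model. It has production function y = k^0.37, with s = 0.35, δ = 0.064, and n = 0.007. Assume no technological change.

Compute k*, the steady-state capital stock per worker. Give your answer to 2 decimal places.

k* ≈ 12.58

At the steady state, Δk = 0, so s·k^α = (n + δ)·k.
Dividing both sides by k: k^(1−α) = s / (n + δ).
k^0.63 = 0.35 / (0.007 + 0.064) = 0.35 / 0.071 = 4.9296
k* = 4.9296^(1/0.63) ≈ 12.5806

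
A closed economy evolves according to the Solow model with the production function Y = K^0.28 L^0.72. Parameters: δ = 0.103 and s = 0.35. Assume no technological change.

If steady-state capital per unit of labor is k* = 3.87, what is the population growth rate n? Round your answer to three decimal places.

In steady state, investment equals break-even investment: s·k^α = (n + δ)·k.
So s / (n + δ) = (k*)^(1−α) = 3.87^0.72 = 2.6494.
Therefore n + δ = s / 2.6494 = 0.35 / 2.6494 = 0.1321, so n = 0.1321 − 0.103 = 0.0291.

n ≈ 0.029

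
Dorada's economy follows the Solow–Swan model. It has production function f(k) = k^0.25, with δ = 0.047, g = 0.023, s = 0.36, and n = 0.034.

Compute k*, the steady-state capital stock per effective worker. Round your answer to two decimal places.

k* ≈ 5.24

In steady state, investment equals break-even investment: s·k^α = (n + g + δ)·k.
Dividing both sides by k: k^(1−α) = s / (n + g + δ).
k^0.75 = 0.36 / (0.034 + 0.023 + 0.047) = 0.36 / 0.104 = 3.4615
k* = 3.4615^(1/0.75) ≈ 5.2362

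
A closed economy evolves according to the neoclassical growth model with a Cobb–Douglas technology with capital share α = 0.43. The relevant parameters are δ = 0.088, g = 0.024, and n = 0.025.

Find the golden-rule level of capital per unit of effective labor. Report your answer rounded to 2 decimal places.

The golden rule sets f'(k) = n + g + δ, i.e. α·k^(α−1) = n + g + δ.
So k^(1−α) = α / (n + g + δ) = 0.43 / 0.137 = 3.1387.
k_gold = 3.1387^(1/0.57) ≈ 7.4386

k_gold ≈ 7.44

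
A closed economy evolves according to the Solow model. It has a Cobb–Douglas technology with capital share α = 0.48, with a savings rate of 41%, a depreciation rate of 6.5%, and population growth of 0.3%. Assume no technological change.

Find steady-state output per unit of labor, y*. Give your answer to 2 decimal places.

In steady state, investment equals break-even investment: s·k^α = (n + δ)·k.
Rearranging, k^(1−α) = s / (n + δ).
k^0.52 = 0.41 / (0.003 + 0.065) = 0.41 / 0.068 = 6.0294
k* = 6.0294^(1/0.52) ≈ 31.6612
y* = (k*)^α = 31.6612^0.48 ≈ 5.2511

y* ≈ 5.25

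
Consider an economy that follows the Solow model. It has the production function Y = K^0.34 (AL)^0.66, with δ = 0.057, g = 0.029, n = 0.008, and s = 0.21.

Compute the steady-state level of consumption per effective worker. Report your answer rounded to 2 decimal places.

c* ≈ 1.20

Steady state requires s·f(k) = (n + g + δ)·k, i.e. s·k^α = (n + g + δ)·k.
Rearranging, k^(1−α) = s / (n + g + δ).
k^0.66 = 0.21 / (0.008 + 0.029 + 0.057) = 0.21 / 0.094 = 2.2340
k* = 2.2340^(1/0.66) ≈ 3.3800
y* = (k*)^α = 3.3800^0.34 ≈ 1.5130
c* = (1 − s)·y* = (1 − 0.21) × 1.5130 ≈ 1.1953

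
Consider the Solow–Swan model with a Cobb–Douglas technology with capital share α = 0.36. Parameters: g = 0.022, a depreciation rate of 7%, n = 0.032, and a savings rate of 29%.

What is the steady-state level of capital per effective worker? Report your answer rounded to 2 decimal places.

k* ≈ 3.77

In steady state, investment equals break-even investment: s·k^α = (n + g + δ)·k.
Rearranging, k^(1−α) = s / (n + g + δ).
k^0.64 = 0.29 / (0.032 + 0.022 + 0.070) = 0.29 / 0.124 = 2.3387
k* = 2.3387^(1/0.64) ≈ 3.7716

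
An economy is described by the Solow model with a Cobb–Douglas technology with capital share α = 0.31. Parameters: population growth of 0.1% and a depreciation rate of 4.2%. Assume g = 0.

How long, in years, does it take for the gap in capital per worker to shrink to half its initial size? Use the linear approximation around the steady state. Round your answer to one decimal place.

half-life ≈ 23.4 years

Near the steady state the convergence rate is λ = (1 − α)(n + δ).
λ = (1 − 0.31) × 0.043 = 0.69 × 0.043 = 0.02967
Half-life = ln 2 / λ = 0.6931 / 0.02967 ≈ 23.36 years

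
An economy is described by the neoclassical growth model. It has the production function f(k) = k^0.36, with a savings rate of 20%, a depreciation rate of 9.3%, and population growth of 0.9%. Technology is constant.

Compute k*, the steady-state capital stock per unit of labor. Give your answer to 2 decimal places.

k* = 2.86

At the steady state, Δk = 0, so s·k^α = (n + δ)·k.
Rearranging, k^(1−α) = s / (n + δ).
k^0.64 = 0.20 / (0.009 + 0.093) = 0.20 / 0.102 = 1.9608
k* = 1.9608^(1/0.64) ≈ 2.8637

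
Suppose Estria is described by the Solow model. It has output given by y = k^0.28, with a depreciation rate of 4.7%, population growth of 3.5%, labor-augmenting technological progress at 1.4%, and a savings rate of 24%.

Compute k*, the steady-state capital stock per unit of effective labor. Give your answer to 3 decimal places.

At the steady state, Δk = 0, so s·k^α = (n + g + δ)·k.
Dividing both sides by k: k^(1−α) = s / (n + g + δ).
k^0.72 = 0.24 / (0.035 + 0.014 + 0.047) = 0.24 / 0.096 = 2.5000
k* = 2.5000^(1/0.72) ≈ 3.5702

k* = 3.570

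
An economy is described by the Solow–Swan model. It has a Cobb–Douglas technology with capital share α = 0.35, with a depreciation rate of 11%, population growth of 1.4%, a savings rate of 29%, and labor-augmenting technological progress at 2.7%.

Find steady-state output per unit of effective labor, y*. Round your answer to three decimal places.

y* ≈ 1.421

Steady state requires s·f(k) = (n + g + δ)·k, i.e. s·k^α = (n + g + δ)·k.
Dividing both sides by k: k^(1−α) = s / (n + g + δ).
k^0.65 = 0.29 / (0.014 + 0.027 + 0.110) = 0.29 / 0.151 = 1.9205
k* = 1.9205^(1/0.65) ≈ 2.7291
y* = (k*)^α = 2.7291^0.35 ≈ 1.4210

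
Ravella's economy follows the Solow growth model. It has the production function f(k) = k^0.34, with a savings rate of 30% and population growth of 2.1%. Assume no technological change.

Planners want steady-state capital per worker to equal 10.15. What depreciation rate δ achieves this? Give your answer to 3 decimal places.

At the steady state, Δk = 0, so s·k^α = (n + δ)·k.
So s / (n + δ) = (k*)^(1−α) = 10.15^0.66 = 4.6160.
Therefore n + δ = s / 4.6160 = 0.30 / 4.6160 = 0.0650, so δ = 0.0650 − 0.021 = 0.0440.

δ ≈ 0.044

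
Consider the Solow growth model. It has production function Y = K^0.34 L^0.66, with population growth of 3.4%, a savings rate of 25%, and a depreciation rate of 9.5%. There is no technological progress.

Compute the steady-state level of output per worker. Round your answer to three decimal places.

y* = 1.406

In steady state, investment equals break-even investment: s·k^α = (n + δ)·k.
Dividing both sides by k: k^(1−α) = s / (n + δ).
k^0.66 = 0.25 / (0.034 + 0.095) = 0.25 / 0.129 = 1.9380
k* = 1.9380^(1/0.66) ≈ 2.7251
y* = (k*)^α = 2.7251^0.34 ≈ 1.4061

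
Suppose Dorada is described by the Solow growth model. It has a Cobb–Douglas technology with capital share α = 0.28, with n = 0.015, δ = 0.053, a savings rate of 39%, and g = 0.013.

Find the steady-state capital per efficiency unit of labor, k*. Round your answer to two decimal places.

In steady state, investment equals break-even investment: s·k^α = (n + g + δ)·k.
Rearranging, k^(1−α) = s / (n + g + δ).
k^0.72 = 0.39 / (0.015 + 0.013 + 0.053) = 0.39 / 0.081 = 4.8148
k* = 4.8148^(1/0.72) ≈ 8.8721

k* ≈ 8.87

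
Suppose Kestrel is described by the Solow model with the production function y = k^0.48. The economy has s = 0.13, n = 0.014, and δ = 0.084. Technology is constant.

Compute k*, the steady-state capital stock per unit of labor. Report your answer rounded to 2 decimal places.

Steady state requires s·f(k) = (n + δ)·k, i.e. s·k^α = (n + δ)·k.
Rearranging, k^(1−α) = s / (n + δ).
k^0.52 = 0.13 / (0.014 + 0.084) = 0.13 / 0.098 = 1.3265
k* = 1.3265^(1/0.52) ≈ 1.7218

k* = 1.72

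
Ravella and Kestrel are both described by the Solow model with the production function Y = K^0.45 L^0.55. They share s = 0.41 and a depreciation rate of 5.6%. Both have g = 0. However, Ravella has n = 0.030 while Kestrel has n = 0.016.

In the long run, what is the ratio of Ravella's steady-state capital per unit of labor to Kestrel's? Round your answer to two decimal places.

Steady-state k* = [s/(n + δ)]^(1/(1−α)), so the ratio is [ (s_R/(n + δ)_R) / (s_K/(n + δ)_K) ]^1.8182.
s_R/(n + δ)_R = 0.41/0.086 = 4.7674; s_K/(n + δ)_K = 0.41/0.072 = 5.6944.
Ratio = (4.7674/5.6944)^1.8182 = 0.8372^1.8182 ≈ 0.7239

ratio ≈ 0.72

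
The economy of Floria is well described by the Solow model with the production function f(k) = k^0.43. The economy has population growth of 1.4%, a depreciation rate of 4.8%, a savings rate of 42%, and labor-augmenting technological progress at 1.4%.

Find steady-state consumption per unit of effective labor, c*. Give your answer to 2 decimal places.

In steady state, investment equals break-even investment: s·k^α = (n + g + δ)·k.
Rearranging, k^(1−α) = s / (n + g + δ).
k^0.57 = 0.42 / (0.014 + 0.014 + 0.048) = 0.42 / 0.076 = 5.5263
k* = 5.5263^(1/0.57) ≈ 20.0686
y* = (k*)^α = 20.0686^0.43 ≈ 3.6315
c* = (1 − s)·y* = (1 − 0.42) × 3.6315 ≈ 2.1063

c* = 2.11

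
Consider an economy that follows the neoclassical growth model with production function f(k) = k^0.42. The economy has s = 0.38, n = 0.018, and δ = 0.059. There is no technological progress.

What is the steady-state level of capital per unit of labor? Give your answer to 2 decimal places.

Steady state requires s·f(k) = (n + δ)·k, i.e. s·k^α = (n + δ)·k.
Rearranging, k^(1−α) = s / (n + δ).
k^0.58 = 0.38 / (0.018 + 0.059) = 0.38 / 0.077 = 4.9351
k* = 4.9351^(1/0.58) ≈ 15.6797

k* = 15.68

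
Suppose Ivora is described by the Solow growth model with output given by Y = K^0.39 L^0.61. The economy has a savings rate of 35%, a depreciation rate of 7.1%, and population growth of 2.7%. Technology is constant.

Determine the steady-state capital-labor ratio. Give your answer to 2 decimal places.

At the steady state, Δk = 0, so s·k^α = (n + δ)·k.
Rearranging, k^(1−α) = s / (n + δ).
k^0.61 = 0.35 / (0.027 + 0.071) = 0.35 / 0.098 = 3.5714
k* = 3.5714^(1/0.61) ≈ 8.0592

k* ≈ 8.06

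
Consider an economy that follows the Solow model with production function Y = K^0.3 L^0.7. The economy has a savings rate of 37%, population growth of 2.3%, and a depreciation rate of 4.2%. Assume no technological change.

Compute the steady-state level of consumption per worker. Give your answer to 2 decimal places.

c* = 1.33

Steady state requires s·f(k) = (n + δ)·k, i.e. s·k^α = (n + δ)·k.
Rearranging, k^(1−α) = s / (n + δ).
k^0.7 = 0.37 / (0.023 + 0.042) = 0.37 / 0.065 = 5.6923
k* = 5.6923^(1/0.7) ≈ 11.9945
y* = (k*)^α = 11.9945^0.3 ≈ 2.1071
c* = (1 − s)·y* = (1 − 0.37) × 2.1071 ≈ 1.3275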